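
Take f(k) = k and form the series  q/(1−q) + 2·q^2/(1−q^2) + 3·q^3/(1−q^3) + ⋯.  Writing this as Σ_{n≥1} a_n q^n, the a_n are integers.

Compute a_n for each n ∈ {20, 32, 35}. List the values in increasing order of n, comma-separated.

42, 63, 48

n=20: 20·1 10·2 5·4 4·5 2·10 1·20  f→[20+10+5+4+2+1]=42
d|32:{1,2,4,8,16,32}  Σf=1+2+4+8+16+32=63
n=35: 35·1 7·5 5·7 1·35  f→[35+7+5+1]=48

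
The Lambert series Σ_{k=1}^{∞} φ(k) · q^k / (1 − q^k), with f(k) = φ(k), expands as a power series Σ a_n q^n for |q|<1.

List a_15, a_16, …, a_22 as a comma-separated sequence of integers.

[q^15] φ(1)=1,φ(3)=2,φ(5)=4,φ(15)=8 ⇒ 15
n=16: 16·1 8·2 4·4 2·8 1·16  φ→[8+4+2+1+1]=16
q^17  k|17↦φ(k): 17:16 1:1  a_17=17
[q^18] φ(1)=1,φ(2)=1,φ(3)=2,φ(6)=2,φ(9)=6,φ(18)=6 ⇒ 18
d|19:{1,19}  Σφ=1+18=19
[q^20] φ(1)=1,φ(2)=1,φ(4)=2,φ(5)=4,φ(10)=4,φ(20)=8 ⇒ 20
[q^21] φ(21)=12,φ(7)=6,φ(3)=2,φ(1)=1 ⇒ 21
d|22:{1,2,11,22}  Σφ=1+1+10+10=22

15, 16, 17, 18, 19, 20, 21, 22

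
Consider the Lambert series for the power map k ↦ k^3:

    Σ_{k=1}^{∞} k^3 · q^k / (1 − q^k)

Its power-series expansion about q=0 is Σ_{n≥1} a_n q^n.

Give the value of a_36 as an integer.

[q^36] f(1)=1,f(2)=8,f(3)=27,f(4)=64,f(6)=216,f(9)=729,f(12)=1728,f(18)=5832,f(36)=46656 ⇒ 55261

a_36 = 55261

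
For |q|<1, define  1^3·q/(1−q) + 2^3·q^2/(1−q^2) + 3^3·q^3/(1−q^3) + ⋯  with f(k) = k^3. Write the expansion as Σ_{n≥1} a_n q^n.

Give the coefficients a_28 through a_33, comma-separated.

d|28:{1,2,4,7,14,28}  Σf=1+8+64+343+2744+21952=25112
d|29:{29,1}  Σf=24389+1=24390
n=30: 1·30 2·15 3·10 5·6 6·5 10·3 15·2 30·1  f→[1+8+27+125+216+1000+3375+27000]=31752
n=31: 1·31 31·1  f→[1+29791]=29792
d|32:{32,16,8,4,2,1}  Σf=32768+4096+512+64+8+1=37449
q^33  k|33↦f(k): 1:1 3:27 11:1331 33:35937  a_33=37296

25112, 24390, 31752, 29792, 37449, 37296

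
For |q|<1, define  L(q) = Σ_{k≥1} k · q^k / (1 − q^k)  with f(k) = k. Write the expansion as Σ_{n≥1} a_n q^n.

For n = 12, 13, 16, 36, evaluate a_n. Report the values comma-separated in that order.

q^12  k|12↦f(k): 12:12 6:6 4:4 3:3 2:2 1:1  a_12=28
q^13  k|13↦f(k): 1:1 13:13  a_13=14
n=16: 1·16 2·8 4·4 8·2 16·1  f→[1+2+4+8+16]=31
[q^36] f(1)=1,f(2)=2,f(3)=3,f(4)=4,f(6)=6,f(9)=9,f(12)=12,f(18)=18,f(36)=36 ⇒ 91

28, 14, 31, 91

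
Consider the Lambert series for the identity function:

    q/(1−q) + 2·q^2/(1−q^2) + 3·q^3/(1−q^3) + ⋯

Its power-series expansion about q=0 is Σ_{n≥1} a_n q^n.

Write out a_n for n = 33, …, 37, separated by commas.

d|33:{1,3,11,33}  Σf=1+3+11+33=48
n=34: 34·1 17·2 2·17 1·34  f→[34+17+2+1]=54
q^35  k|35↦f(k): 1:1 5:5 7:7 35:35  a_35=48
d|36:{36,18,12,9,6,4,3,2,1}  Σf=36+18+12+9+6+4+3+2+1=91
d|37:{37,1}  Σf=37+1=38

48, 54, 48, 91, 38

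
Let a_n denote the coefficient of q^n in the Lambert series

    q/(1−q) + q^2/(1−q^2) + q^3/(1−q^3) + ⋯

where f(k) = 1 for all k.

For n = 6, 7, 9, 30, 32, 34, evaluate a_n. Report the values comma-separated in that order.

4, 2, 3, 8, 6, 4

d|6:{1,2,3,6}  Σf=1+1+1+1=4
q^7  k|7↦f(k): 1:1 7:1  a_7=2
d|9:{9,3,1}  Σf=1+1+1=3
[q^30] f(30)=1,f(15)=1,f(10)=1,f(6)=1,f(5)=1,f(3)=1,f(2)=1,f(1)=1 ⇒ 8
q^32  k|32↦f(k): 1:1 2:1 4:1 8:1 16:1 32:1  a_32=6
[q^34] f(34)=1,f(17)=1,f(2)=1,f(1)=1 ⇒ 4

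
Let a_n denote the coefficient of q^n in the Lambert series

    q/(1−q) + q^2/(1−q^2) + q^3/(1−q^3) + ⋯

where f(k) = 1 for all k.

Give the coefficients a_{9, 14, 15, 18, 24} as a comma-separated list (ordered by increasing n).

3, 4, 4, 6, 8

d|9:{9,3,1}  Σf=1+1+1=3
q^14  k|14↦f(k): 1:1 2:1 7:1 14:1  a_14=4
d|15:{1,3,5,15}  Σf=1+1+1+1=4
n=18: 1·18 2·9 3·6 6·3 9·2 18·1  f→[1+1+1+1+1+1]=6
d|24:{1,2,3,4,6,8,12,24}  Σf=1+1+1+1+1+1+1+1=8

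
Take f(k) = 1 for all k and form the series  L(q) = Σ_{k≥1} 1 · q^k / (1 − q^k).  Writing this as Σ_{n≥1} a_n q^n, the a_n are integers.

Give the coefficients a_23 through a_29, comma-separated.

2, 8, 3, 4, 4, 6, 2

n=23: 1·23 23·1  f→[1+1]=2
d|24:{24,12,8,6,4,3,2,1}  Σf=1+1+1+1+1+1+1+1=8
d|25:{1,5,25}  Σf=1+1+1=3
q^26  k|26↦f(k): 1:1 2:1 13:1 26:1  a_26=4
q^27  k|27↦f(k): 27:1 9:1 3:1 1:1  a_27=4
d|28:{1,2,4,7,14,28}  Σf=1+1+1+1+1+1=6
n=29: 29·1 1·29  f→[1+1]=2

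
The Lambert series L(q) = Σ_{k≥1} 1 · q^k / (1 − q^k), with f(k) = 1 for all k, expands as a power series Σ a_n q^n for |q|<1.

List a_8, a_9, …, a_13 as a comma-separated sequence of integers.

d|8:{8,4,2,1}  Σf=1+1+1+1=4
q^9  k|9↦f(k): 1:1 3:1 9:1  a_9=3
n=10: 1·10 2·5 5·2 10·1  f→[1+1+1+1]=4
[q^11] f(11)=1,f(1)=1 ⇒ 2
q^12  k|12↦f(k): 12:1 6:1 4:1 3:1 2:1 1:1  a_12=6
d|13:{1,13}  Σf=1+1=2

4, 3, 4, 2, 6, 2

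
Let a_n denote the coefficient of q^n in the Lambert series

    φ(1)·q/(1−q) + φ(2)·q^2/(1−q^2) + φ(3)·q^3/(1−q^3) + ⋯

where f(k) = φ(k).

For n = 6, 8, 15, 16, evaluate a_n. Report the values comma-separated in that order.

n=6: 1·6 2·3 3·2 6·1  φ→[1+1+2+2]=6
n=8: 8·1 4·2 2·4 1·8  φ→[4+2+1+1]=8
n=15: 1·15 3·5 5·3 15·1  φ→[1+2+4+8]=15
q^16  k|16↦φ(k): 16:8 8:4 4:2 2:1 1:1  a_16=16

6, 8, 15, 16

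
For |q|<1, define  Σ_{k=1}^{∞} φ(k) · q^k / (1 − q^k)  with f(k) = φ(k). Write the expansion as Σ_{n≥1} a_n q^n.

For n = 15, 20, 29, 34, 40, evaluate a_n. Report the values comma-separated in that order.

d|15:{1,3,5,15}  Σφ=1+2+4+8=15
[q^20] φ(20)=8,φ(10)=4,φ(5)=4,φ(4)=2,φ(2)=1,φ(1)=1 ⇒ 20
n=29: 1·29 29·1  φ→[1+28]=29
d|34:{1,2,17,34}  Σφ=1+1+16+16=34
n=40: 40·1 20·2 10·4 8·5 5·8 4·10 2·20 1·40  φ→[16+8+4+4+4+2+1+1]=40

15, 20, 29, 34, 40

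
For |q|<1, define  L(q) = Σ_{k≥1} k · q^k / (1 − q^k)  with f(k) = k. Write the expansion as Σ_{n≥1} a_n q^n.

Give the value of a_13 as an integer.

a_13 = 14

[q^13] f(1)=1,f(13)=13 ⇒ 14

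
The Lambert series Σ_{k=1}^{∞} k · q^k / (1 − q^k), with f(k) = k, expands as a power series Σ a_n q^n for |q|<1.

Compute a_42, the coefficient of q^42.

d|42:{1,2,3,6,7,14,21,42}  Σf=1+2+3+6+7+14+21+42=96

a_42 = 96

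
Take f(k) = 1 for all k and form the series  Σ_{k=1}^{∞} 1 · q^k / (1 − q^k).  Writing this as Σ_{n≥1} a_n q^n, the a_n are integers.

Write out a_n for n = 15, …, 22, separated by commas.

4, 5, 2, 6, 2, 6, 4, 4

q^15  k|15↦f(k): 15:1 5:1 3:1 1:1  a_15=4
d|16:{1,2,4,8,16}  Σf=1+1+1+1+1=5
q^17  k|17↦f(k): 17:1 1:1  a_17=2
[q^18] f(1)=1,f(2)=1,f(3)=1,f(6)=1,f(9)=1,f(18)=1 ⇒ 6
[q^19] f(1)=1,f(19)=1 ⇒ 2
[q^20] f(20)=1,f(10)=1,f(5)=1,f(4)=1,f(2)=1,f(1)=1 ⇒ 6
n=21: 21·1 7·3 3·7 1·21  f→[1+1+1+1]=4
[q^22] f(1)=1,f(2)=1,f(11)=1,f(22)=1 ⇒ 4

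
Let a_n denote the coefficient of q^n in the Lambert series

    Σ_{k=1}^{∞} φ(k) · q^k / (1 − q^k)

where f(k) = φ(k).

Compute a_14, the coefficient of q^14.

n=14: 14·1 7·2 2·7 1·14  φ→[6+6+1+1]=14

a_14 = 14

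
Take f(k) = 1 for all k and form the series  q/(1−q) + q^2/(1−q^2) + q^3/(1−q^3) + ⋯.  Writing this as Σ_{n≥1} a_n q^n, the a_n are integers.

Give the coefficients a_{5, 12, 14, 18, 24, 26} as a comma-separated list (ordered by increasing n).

d|5:{1,5}  Σf=1+1=2
[q^12] f(12)=1,f(6)=1,f(4)=1,f(3)=1,f(2)=1,f(1)=1 ⇒ 6
n=14: 14·1 7·2 2·7 1·14  f→[1+1+1+1]=4
d|18:{1,2,3,6,9,18}  Σf=1+1+1+1+1+1=6
q^24  k|24↦f(k): 24:1 12:1 8:1 6:1 4:1 3:1 2:1 1:1  a_24=8
q^26  k|26↦f(k): 1:1 2:1 13:1 26:1  a_26=4

2, 6, 4, 6, 8, 4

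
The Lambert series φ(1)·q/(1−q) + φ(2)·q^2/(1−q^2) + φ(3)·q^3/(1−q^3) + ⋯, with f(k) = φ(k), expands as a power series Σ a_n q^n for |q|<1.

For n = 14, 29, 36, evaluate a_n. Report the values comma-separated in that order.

q^14  k|14↦φ(k): 14:6 7:6 2:1 1:1  a_14=14
d|29:{29,1}  Σφ=28+1=29
q^36  k|36↦φ(k): 36:12 18:6 12:4 9:6 6:2 4:2 3:2 2:1 1:1  a_36=36

14, 29, 36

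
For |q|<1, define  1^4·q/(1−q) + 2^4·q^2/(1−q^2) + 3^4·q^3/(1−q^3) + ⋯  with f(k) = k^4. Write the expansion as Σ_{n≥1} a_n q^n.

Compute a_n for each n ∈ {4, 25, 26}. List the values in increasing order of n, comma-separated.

273, 391251, 485554

q^4  k|4↦f(k): 4:256 2:16 1:1  a_4=273
d|25:{25,5,1}  Σf=390625+625+1=391251
[q^26] f(26)=456976,f(13)=28561,f(2)=16,f(1)=1 ⇒ 485554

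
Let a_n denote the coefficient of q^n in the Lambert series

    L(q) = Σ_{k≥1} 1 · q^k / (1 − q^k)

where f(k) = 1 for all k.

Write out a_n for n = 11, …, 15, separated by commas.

[q^11] f(1)=1,f(11)=1 ⇒ 2
[q^12] f(12)=1,f(6)=1,f(4)=1,f(3)=1,f(2)=1,f(1)=1 ⇒ 6
d|13:{1,13}  Σf=1+1=2
q^14  k|14↦f(k): 14:1 7:1 2:1 1:1  a_14=4
d|15:{1,3,5,15}  Σf=1+1+1+1=4

2, 6, 2, 4, 4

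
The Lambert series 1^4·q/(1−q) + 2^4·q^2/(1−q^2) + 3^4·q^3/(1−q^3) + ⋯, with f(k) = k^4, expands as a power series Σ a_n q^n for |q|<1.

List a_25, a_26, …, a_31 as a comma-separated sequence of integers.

[q^25] f(25)=390625,f(5)=625,f(1)=1 ⇒ 391251
n=26: 1·26 2·13 13·2 26·1  f→[1+16+28561+456976]=485554
d|27:{27,9,3,1}  Σf=531441+6561+81+1=538084
[q^28] f(1)=1,f(2)=16,f(4)=256,f(7)=2401,f(14)=38416,f(28)=614656 ⇒ 655746
[q^29] f(29)=707281,f(1)=1 ⇒ 707282
d|30:{1,2,3,5,6,10,15,30}  Σf=1+16+81+625+1296+10000+50625+810000=872644
n=31: 31·1 1·31  f→[923521+1]=923522

391251, 485554, 538084, 655746, 707282, 872644, 923522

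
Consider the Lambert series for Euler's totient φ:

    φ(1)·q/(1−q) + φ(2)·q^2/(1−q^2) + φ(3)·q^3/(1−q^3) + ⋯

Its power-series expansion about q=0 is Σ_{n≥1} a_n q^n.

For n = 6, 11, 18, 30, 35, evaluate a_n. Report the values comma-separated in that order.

n=6: 1·6 2·3 3·2 6·1  φ→[1+1+2+2]=6
d|11:{11,1}  Σφ=10+1=11
[q^18] φ(1)=1,φ(2)=1,φ(3)=2,φ(6)=2,φ(9)=6,φ(18)=6 ⇒ 18
n=30: 30·1 15·2 10·3 6·5 5·6 3·10 2·15 1·30  φ→[8+8+4+2+4+2+1+1]=30
n=35: 35·1 7·5 5·7 1·35  φ→[24+6+4+1]=35

6, 11, 18, 30, 35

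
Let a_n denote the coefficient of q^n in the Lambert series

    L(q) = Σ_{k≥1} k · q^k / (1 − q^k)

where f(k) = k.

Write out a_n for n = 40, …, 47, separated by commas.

90, 42, 96, 44, 84, 78, 72, 48

q^40  k|40↦f(k): 40:40 20:20 10:10 8:8 5:5 4:4 2:2 1:1  a_40=90
d|41:{41,1}  Σf=41+1=42
q^42  k|42↦f(k): 42:42 21:21 14:14 7:7 6:6 3:3 2:2 1:1  a_42=96
d|43:{43,1}  Σf=43+1=44
[q^44] f(1)=1,f(2)=2,f(4)=4,f(11)=11,f(22)=22,f(44)=44 ⇒ 84
d|45:{45,15,9,5,3,1}  Σf=45+15+9+5+3+1=78
[q^46] f(1)=1,f(2)=2,f(23)=23,f(46)=46 ⇒ 72
[q^47] f(47)=47,f(1)=1 ⇒ 48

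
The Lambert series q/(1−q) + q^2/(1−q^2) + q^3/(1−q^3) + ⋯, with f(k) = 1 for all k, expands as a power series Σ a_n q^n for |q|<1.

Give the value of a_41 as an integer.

q^41  k|41↦f(k): 1:1 41:1  a_41=2

a_41 = 2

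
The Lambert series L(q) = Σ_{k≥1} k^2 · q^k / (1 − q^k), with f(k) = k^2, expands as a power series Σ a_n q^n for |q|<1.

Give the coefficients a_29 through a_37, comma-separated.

842, 1300, 962, 1365, 1220, 1450, 1300, 1911, 1370

n=29: 1·29 29·1  f→[1+841]=842
[q^30] f(1)=1,f(2)=4,f(3)=9,f(5)=25,f(6)=36,f(10)=100,f(15)=225,f(30)=900 ⇒ 1300
n=31: 31·1 1·31  f→[961+1]=962
n=32: 32·1 16·2 8·4 4·8 2·16 1·32  f→[1024+256+64+16+4+1]=1365
d|33:{1,3,11,33}  Σf=1+9+121+1089=1220
q^34  k|34↦f(k): 34:1156 17:289 2:4 1:1  a_34=1450
d|35:{1,5,7,35}  Σf=1+25+49+1225=1300
n=36: 36·1 18·2 12·3 9·4 6·6 4·9 3·12 2·18 1·36  f→[1296+324+144+81+36+16+9+4+1]=1911
[q^37] f(1)=1,f(37)=1369 ⇒ 1370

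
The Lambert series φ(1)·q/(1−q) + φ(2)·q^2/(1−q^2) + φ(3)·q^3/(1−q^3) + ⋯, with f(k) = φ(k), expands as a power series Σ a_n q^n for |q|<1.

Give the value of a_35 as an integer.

d|35:{1,5,7,35}  Σφ=1+4+6+24=35

a_35 = 35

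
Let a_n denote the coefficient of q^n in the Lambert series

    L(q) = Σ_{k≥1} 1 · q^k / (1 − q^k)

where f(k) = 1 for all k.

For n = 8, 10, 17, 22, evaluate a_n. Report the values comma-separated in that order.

4, 4, 2, 4

n=8: 8·1 4·2 2·4 1·8  f→[1+1+1+1]=4
d|10:{1,2,5,10}  Σf=1+1+1+1=4
n=17: 17·1 1·17  f→[1+1]=2
n=22: 1·22 2·11 11·2 22·1  f→[1+1+1+1]=4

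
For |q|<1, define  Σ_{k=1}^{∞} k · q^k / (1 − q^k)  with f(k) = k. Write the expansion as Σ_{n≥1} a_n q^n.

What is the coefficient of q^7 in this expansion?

[q^7] f(7)=7,f(1)=1 ⇒ 8

a_7 = 8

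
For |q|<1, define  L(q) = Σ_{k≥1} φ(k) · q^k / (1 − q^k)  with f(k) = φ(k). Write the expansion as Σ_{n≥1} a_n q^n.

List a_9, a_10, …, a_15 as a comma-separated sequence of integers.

n=9: 1·9 3·3 9·1  φ→[1+2+6]=9
d|10:{1,2,5,10}  Σφ=1+1+4+4=10
[q^11] φ(11)=10,φ(1)=1 ⇒ 11
n=12: 12·1 6·2 4·3 3·4 2·6 1·12  φ→[4+2+2+2+1+1]=12
d|13:{1,13}  Σφ=1+12=13
n=14: 1·14 2·7 7·2 14·1  φ→[1+1+6+6]=14
d|15:{1,3,5,15}  Σφ=1+2+4+8=15

9, 10, 11, 12, 13, 14, 15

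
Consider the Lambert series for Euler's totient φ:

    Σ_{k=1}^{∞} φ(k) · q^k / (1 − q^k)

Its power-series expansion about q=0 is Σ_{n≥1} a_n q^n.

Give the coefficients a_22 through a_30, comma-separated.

q^22  k|22↦φ(k): 1:1 2:1 11:10 22:10  a_22=22
d|23:{1,23}  Σφ=1+22=23
d|24:{1,2,3,4,6,8,12,24}  Σφ=1+1+2+2+2+4+4+8=24
n=25: 1·25 5·5 25·1  φ→[1+4+20]=25
q^26  k|26↦φ(k): 26:12 13:12 2:1 1:1  a_26=26
[q^27] φ(27)=18,φ(9)=6,φ(3)=2,φ(1)=1 ⇒ 27
n=28: 28·1 14·2 7·4 4·7 2·14 1·28  φ→[12+6+6+2+1+1]=28
q^29  k|29↦φ(k): 29:28 1:1  a_29=29
n=30: 30·1 15·2 10·3 6·5 5·6 3·10 2·15 1·30  φ→[8+8+4+2+4+2+1+1]=30

22, 23, 24, 25, 26, 27, 28, 29, 30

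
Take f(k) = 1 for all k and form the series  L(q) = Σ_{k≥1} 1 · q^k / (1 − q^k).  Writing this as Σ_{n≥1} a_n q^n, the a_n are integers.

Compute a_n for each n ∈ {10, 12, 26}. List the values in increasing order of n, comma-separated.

d|10:{10,5,2,1}  Σf=1+1+1+1=4
d|12:{1,2,3,4,6,12}  Σf=1+1+1+1+1+1=6
q^26  k|26↦f(k): 26:1 13:1 2:1 1:1  a_26=4

4, 6, 4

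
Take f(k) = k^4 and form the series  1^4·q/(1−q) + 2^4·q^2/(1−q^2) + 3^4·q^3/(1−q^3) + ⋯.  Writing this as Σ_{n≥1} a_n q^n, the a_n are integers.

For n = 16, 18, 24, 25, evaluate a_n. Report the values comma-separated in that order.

q^16  k|16↦f(k): 1:1 2:16 4:256 8:4096 16:65536  a_16=69905
[q^18] f(18)=104976,f(9)=6561,f(6)=1296,f(3)=81,f(2)=16,f(1)=1 ⇒ 112931
d|24:{1,2,3,4,6,8,12,24}  Σf=1+16+81+256+1296+4096+20736+331776=358258
d|25:{25,5,1}  Σf=390625+625+1=391251

69905, 112931, 358258, 391251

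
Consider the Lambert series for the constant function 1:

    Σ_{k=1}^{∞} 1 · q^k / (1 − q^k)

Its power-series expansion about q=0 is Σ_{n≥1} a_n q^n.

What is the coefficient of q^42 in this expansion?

n=42: 1·42 2·21 3·14 6·7 7·6 14·3 21·2 42·1  f→[1+1+1+1+1+1+1+1]=8

a_42 = 8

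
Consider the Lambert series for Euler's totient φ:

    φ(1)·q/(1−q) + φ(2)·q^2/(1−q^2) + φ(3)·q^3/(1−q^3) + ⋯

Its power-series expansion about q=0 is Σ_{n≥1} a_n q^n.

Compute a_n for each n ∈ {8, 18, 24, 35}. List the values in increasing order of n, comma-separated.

d|8:{1,2,4,8}  Σφ=1+1+2+4=8
n=18: 1·18 2·9 3·6 6·3 9·2 18·1  φ→[1+1+2+2+6+6]=18
n=24: 24·1 12·2 8·3 6·4 4·6 3·8 2·12 1·24  φ→[8+4+4+2+2+2+1+1]=24
n=35: 35·1 7·5 5·7 1·35  φ→[24+6+4+1]=35

8, 18, 24, 35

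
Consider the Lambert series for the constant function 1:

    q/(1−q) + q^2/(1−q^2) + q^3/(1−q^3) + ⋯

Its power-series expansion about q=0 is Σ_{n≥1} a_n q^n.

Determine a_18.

a_18 = 6

q^18  k|18↦f(k): 1:1 2:1 3:1 6:1 9:1 18:1  a_18=6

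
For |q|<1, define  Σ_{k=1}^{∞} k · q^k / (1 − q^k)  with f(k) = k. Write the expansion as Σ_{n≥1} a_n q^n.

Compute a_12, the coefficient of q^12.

q^12  k|12↦f(k): 1:1 2:2 3:3 4:4 6:6 12:12  a_12=28

a_12 = 28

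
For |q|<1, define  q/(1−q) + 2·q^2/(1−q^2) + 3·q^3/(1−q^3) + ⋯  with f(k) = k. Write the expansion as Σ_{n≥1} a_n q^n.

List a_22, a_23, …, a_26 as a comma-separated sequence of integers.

36, 24, 60, 31, 42

n=22: 1·22 2·11 11·2 22·1  f→[1+2+11+22]=36
n=23: 1·23 23·1  f→[1+23]=24
n=24: 24·1 12·2 8·3 6·4 4·6 3·8 2·12 1·24  f→[24+12+8+6+4+3+2+1]=60
[q^25] f(25)=25,f(5)=5,f(1)=1 ⇒ 31
[q^26] f(1)=1,f(2)=2,f(13)=13,f(26)=26 ⇒ 42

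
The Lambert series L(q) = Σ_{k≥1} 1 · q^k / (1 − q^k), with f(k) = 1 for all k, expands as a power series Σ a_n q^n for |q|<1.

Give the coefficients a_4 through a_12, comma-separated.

3, 2, 4, 2, 4, 3, 4, 2, 6

d|4:{1,2,4}  Σf=1+1+1=3
n=5: 5·1 1·5  f→[1+1]=2
q^6  k|6↦f(k): 6:1 3:1 2:1 1:1  a_6=4
[q^7] f(7)=1,f(1)=1 ⇒ 2
d|8:{1,2,4,8}  Σf=1+1+1+1=4
d|9:{1,3,9}  Σf=1+1+1=3
n=10: 1·10 2·5 5·2 10·1  f→[1+1+1+1]=4
q^11  k|11↦f(k): 1:1 11:1  a_11=2
q^12  k|12↦f(k): 12:1 6:1 4:1 3:1 2:1 1:1  a_12=6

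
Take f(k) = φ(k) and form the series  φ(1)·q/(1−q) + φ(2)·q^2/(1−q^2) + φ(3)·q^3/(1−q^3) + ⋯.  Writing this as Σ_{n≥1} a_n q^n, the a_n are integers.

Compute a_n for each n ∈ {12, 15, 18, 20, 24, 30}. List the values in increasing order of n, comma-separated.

n=12: 12·1 6·2 4·3 3·4 2·6 1·12  φ→[4+2+2+2+1+1]=12
n=15: 15·1 5·3 3·5 1·15  φ→[8+4+2+1]=15
[q^18] φ(18)=6,φ(9)=6,φ(6)=2,φ(3)=2,φ(2)=1,φ(1)=1 ⇒ 18
n=20: 20·1 10·2 5·4 4·5 2·10 1·20  φ→[8+4+4+2+1+1]=20
d|24:{1,2,3,4,6,8,12,24}  Σφ=1+1+2+2+2+4+4+8=24
d|30:{30,15,10,6,5,3,2,1}  Σφ=8+8+4+2+4+2+1+1=30

12, 15, 18, 20, 24, 30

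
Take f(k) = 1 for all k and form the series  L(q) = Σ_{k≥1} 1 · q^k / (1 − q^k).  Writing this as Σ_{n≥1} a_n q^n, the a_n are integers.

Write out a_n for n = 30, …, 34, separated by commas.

8, 2, 6, 4, 4

d|30:{30,15,10,6,5,3,2,1}  Σf=1+1+1+1+1+1+1+1=8
q^31  k|31↦f(k): 31:1 1:1  a_31=2
[q^32] f(1)=1,f(2)=1,f(4)=1,f(8)=1,f(16)=1,f(32)=1 ⇒ 6
[q^33] f(33)=1,f(11)=1,f(3)=1,f(1)=1 ⇒ 4
d|34:{1,2,17,34}  Σf=1+1+1+1=4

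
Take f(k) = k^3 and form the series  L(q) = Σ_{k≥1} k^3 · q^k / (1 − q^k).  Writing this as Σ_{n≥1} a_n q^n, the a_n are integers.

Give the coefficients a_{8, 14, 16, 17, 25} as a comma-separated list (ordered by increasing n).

585, 3096, 4681, 4914, 15751

q^8  k|8↦f(k): 1:1 2:8 4:64 8:512  a_8=585
n=14: 1·14 2·7 7·2 14·1  f→[1+8+343+2744]=3096
n=16: 1·16 2·8 4·4 8·2 16·1  f→[1+8+64+512+4096]=4681
[q^17] f(17)=4913,f(1)=1 ⇒ 4914
d|25:{1,5,25}  Σf=1+125+15625=15751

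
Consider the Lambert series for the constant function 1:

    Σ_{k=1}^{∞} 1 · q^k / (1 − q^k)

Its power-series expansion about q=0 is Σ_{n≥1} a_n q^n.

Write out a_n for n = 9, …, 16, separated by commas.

3, 4, 2, 6, 2, 4, 4, 5

q^9  k|9↦f(k): 1:1 3:1 9:1  a_9=3
q^10  k|10↦f(k): 1:1 2:1 5:1 10:1  a_10=4
q^11  k|11↦f(k): 1:1 11:1  a_11=2
[q^12] f(1)=1,f(2)=1,f(3)=1,f(4)=1,f(6)=1,f(12)=1 ⇒ 6
[q^13] f(1)=1,f(13)=1 ⇒ 2
[q^14] f(1)=1,f(2)=1,f(7)=1,f(14)=1 ⇒ 4
n=15: 1·15 3·5 5·3 15·1  f→[1+1+1+1]=4
d|16:{16,8,4,2,1}  Σf=1+1+1+1+1=5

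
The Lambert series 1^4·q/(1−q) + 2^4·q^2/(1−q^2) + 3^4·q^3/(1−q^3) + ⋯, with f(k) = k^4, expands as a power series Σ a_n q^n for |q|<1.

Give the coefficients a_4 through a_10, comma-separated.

d|4:{1,2,4}  Σf=1+16+256=273
d|5:{5,1}  Σf=625+1=626
n=6: 1·6 2·3 3·2 6·1  f→[1+16+81+1296]=1394
q^7  k|7↦f(k): 7:2401 1:1  a_7=2402
q^8  k|8↦f(k): 1:1 2:16 4:256 8:4096  a_8=4369
d|9:{9,3,1}  Σf=6561+81+1=6643
[q^10] f(1)=1,f(2)=16,f(5)=625,f(10)=10000 ⇒ 10642

273, 626, 1394, 2402, 4369, 6643, 10642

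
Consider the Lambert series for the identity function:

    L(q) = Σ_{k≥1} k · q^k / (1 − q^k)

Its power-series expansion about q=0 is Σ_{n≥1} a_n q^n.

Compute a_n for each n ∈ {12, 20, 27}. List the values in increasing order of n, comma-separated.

q^12  k|12↦f(k): 12:12 6:6 4:4 3:3 2:2 1:1  a_12=28
d|20:{1,2,4,5,10,20}  Σf=1+2+4+5+10+20=42
n=27: 1·27 3·9 9·3 27·1  f→[1+3+9+27]=40

28, 42, 40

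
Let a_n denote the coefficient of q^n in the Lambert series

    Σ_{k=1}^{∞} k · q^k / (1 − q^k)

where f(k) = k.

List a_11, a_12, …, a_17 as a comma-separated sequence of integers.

n=11: 1·11 11·1  f→[1+11]=12
n=12: 12·1 6·2 4·3 3·4 2·6 1·12  f→[12+6+4+3+2+1]=28
d|13:{13,1}  Σf=13+1=14
q^14  k|14↦f(k): 1:1 2:2 7:7 14:14  a_14=24
[q^15] f(1)=1,f(3)=3,f(5)=5,f(15)=15 ⇒ 24
[q^16] f(1)=1,f(2)=2,f(4)=4,f(8)=8,f(16)=16 ⇒ 31
n=17: 1·17 17·1  f→[1+17]=18

12, 28, 14, 24, 24, 31, 18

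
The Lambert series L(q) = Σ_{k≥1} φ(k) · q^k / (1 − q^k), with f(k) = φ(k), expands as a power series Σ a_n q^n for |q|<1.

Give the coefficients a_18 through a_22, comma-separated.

n=18: 18·1 9·2 6·3 3·6 2·9 1·18  φ→[6+6+2+2+1+1]=18
q^19  k|19↦φ(k): 19:18 1:1  a_19=19
d|20:{1,2,4,5,10,20}  Σφ=1+1+2+4+4+8=20
d|21:{21,7,3,1}  Σφ=12+6+2+1=21
n=22: 22·1 11·2 2·11 1·22  φ→[10+10+1+1]=22

18, 19, 20, 21, 22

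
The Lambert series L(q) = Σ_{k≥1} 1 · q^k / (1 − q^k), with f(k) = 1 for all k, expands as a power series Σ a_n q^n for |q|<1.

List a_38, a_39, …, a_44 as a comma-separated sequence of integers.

d|38:{38,19,2,1}  Σf=1+1+1+1=4
[q^39] f(39)=1,f(13)=1,f(3)=1,f(1)=1 ⇒ 4
n=40: 1·40 2·20 4·10 5·8 8·5 10·4 20·2 40·1  f→[1+1+1+1+1+1+1+1]=8
d|41:{41,1}  Σf=1+1=2
[q^42] f(42)=1,f(21)=1,f(14)=1,f(7)=1,f(6)=1,f(3)=1,f(2)=1,f(1)=1 ⇒ 8
[q^43] f(43)=1,f(1)=1 ⇒ 2
d|44:{1,2,4,11,22,44}  Σf=1+1+1+1+1+1=6

4, 4, 8, 2, 8, 2, 6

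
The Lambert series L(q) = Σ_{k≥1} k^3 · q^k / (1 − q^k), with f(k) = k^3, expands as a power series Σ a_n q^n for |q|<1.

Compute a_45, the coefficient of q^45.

a_45 = 95382

d|45:{45,15,9,5,3,1}  Σf=91125+3375+729+125+27+1=95382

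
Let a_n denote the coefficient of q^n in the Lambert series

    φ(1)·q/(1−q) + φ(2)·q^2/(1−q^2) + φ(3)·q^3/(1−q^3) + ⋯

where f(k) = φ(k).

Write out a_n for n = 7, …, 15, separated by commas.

q^7  k|7↦φ(k): 1:1 7:6  a_7=7
n=8: 1·8 2·4 4·2 8·1  φ→[1+1+2+4]=8
d|9:{9,3,1}  Σφ=6+2+1=9
[q^10] φ(1)=1,φ(2)=1,φ(5)=4,φ(10)=4 ⇒ 10
[q^11] φ(11)=10,φ(1)=1 ⇒ 11
[q^12] φ(12)=4,φ(6)=2,φ(4)=2,φ(3)=2,φ(2)=1,φ(1)=1 ⇒ 12
d|13:{13,1}  Σφ=12+1=13
q^14  k|14↦φ(k): 14:6 7:6 2:1 1:1  a_14=14
d|15:{1,3,5,15}  Σφ=1+2+4+8=15

7, 8, 9, 10, 11, 12, 13, 14, 15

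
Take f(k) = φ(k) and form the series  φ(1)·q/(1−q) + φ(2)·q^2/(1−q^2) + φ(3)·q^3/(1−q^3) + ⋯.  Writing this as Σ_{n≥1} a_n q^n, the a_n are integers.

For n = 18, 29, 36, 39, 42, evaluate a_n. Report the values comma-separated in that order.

q^18  k|18↦φ(k): 1:1 2:1 3:2 6:2 9:6 18:6  a_18=18
d|29:{29,1}  Σφ=28+1=29
d|36:{1,2,3,4,6,9,12,18,36}  Σφ=1+1+2+2+2+6+4+6+12=36
[q^39] φ(39)=24,φ(13)=12,φ(3)=2,φ(1)=1 ⇒ 39
d|42:{1,2,3,6,7,14,21,42}  Σφ=1+1+2+2+6+6+12+12=42

18, 29, 36, 39, 42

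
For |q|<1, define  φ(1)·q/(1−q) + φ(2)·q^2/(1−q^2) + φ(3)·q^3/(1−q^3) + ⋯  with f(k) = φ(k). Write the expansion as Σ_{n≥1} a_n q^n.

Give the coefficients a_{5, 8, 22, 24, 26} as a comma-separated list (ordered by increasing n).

[q^5] φ(1)=1,φ(5)=4 ⇒ 5
[q^8] φ(1)=1,φ(2)=1,φ(4)=2,φ(8)=4 ⇒ 8
d|22:{1,2,11,22}  Σφ=1+1+10+10=22
n=24: 1·24 2·12 3·8 4·6 6·4 8·3 12·2 24·1  φ→[1+1+2+2+2+4+4+8]=24
[q^26] φ(26)=12,φ(13)=12,φ(2)=1,φ(1)=1 ⇒ 26

5, 8, 22, 24, 26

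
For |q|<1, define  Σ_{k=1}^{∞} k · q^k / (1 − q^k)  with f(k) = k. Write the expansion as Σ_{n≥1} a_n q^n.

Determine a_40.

q^40  k|40↦f(k): 1:1 2:2 4:4 5:5 8:8 10:10 20:20 40:40  a_40=90

a_40 = 90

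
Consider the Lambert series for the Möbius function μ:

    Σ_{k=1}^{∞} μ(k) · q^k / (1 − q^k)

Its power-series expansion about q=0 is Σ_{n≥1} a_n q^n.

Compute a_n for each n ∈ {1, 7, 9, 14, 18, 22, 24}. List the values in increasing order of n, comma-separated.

1, 0, 0, 0, 0, 0, 0

d|1:{1}  Σμ=1=1
q^7  k|7↦μ(k): 7:-1 1:1  a_7=0
[q^9] μ(9)=0,μ(3)=-1,μ(1)=1 ⇒ 0
q^14  k|14↦μ(k): 1:1 2:-1 7:-1 14:1  a_14=0
d|18:{1,2,3,6,9,18}  Σμ=1+(-1)+(-1)+1+0+0=0
q^22  k|22↦μ(k): 1:1 2:-1 11:-1 22:1  a_22=0
[q^24] μ(1)=1,μ(2)=-1,μ(3)=-1,μ(4)=0,μ(6)=1,μ(8)=0,μ(12)=0,μ(24)=0 ⇒ 0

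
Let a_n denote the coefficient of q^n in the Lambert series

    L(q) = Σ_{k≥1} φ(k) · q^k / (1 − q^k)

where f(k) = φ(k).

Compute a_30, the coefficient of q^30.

n=30: 1·30 2·15 3·10 5·6 6·5 10·3 15·2 30·1  φ→[1+1+2+4+2+4+8+8]=30

a_30 = 30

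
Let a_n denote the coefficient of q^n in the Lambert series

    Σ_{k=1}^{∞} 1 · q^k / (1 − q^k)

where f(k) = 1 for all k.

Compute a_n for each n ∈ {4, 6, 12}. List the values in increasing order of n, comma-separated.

3, 4, 6

[q^4] f(4)=1,f(2)=1,f(1)=1 ⇒ 3
[q^6] f(1)=1,f(2)=1,f(3)=1,f(6)=1 ⇒ 4
[q^12] f(1)=1,f(2)=1,f(3)=1,f(4)=1,f(6)=1,f(12)=1 ⇒ 6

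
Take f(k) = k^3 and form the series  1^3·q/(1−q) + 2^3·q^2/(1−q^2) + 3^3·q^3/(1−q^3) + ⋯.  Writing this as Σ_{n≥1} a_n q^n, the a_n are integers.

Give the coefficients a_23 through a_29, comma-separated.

12168, 16380, 15751, 19782, 20440, 25112, 24390

[q^23] f(1)=1,f(23)=12167 ⇒ 12168
d|24:{1,2,3,4,6,8,12,24}  Σf=1+8+27+64+216+512+1728+13824=16380
q^25  k|25↦f(k): 1:1 5:125 25:15625  a_25=15751
d|26:{26,13,2,1}  Σf=17576+2197+8+1=19782
n=27: 1·27 3·9 9·3 27·1  f→[1+27+729+19683]=20440
[q^28] f(1)=1,f(2)=8,f(4)=64,f(7)=343,f(14)=2744,f(28)=21952 ⇒ 25112
d|29:{29,1}  Σf=24389+1=24390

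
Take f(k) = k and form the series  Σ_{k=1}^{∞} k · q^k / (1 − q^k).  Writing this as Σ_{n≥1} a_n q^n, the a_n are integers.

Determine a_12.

a_12 = 28

q^12  k|12↦f(k): 1:1 2:2 3:3 4:4 6:6 12:12  a_12=28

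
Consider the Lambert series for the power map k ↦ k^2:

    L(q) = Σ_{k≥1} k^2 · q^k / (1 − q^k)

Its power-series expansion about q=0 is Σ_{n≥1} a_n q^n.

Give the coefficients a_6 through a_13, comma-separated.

50, 50, 85, 91, 130, 122, 210, 170

d|6:{6,3,2,1}  Σf=36+9+4+1=50
q^7  k|7↦f(k): 1:1 7:49  a_7=50
d|8:{1,2,4,8}  Σf=1+4+16+64=85
q^9  k|9↦f(k): 1:1 3:9 9:81  a_9=91
q^10  k|10↦f(k): 1:1 2:4 5:25 10:100  a_10=130
n=11: 1·11 11·1  f→[1+121]=122
[q^12] f(12)=144,f(6)=36,f(4)=16,f(3)=9,f(2)=4,f(1)=1 ⇒ 210
n=13: 13·1 1·13  f→[169+1]=170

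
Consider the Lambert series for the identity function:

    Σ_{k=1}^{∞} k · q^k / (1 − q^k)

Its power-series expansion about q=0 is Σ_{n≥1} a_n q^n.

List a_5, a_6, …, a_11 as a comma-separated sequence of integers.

d|5:{5,1}  Σf=5+1=6
q^6  k|6↦f(k): 1:1 2:2 3:3 6:6  a_6=12
[q^7] f(7)=7,f(1)=1 ⇒ 8
[q^8] f(8)=8,f(4)=4,f(2)=2,f(1)=1 ⇒ 15
q^9  k|9↦f(k): 1:1 3:3 9:9  a_9=13
[q^10] f(10)=10,f(5)=5,f(2)=2,f(1)=1 ⇒ 18
q^11  k|11↦f(k): 11:11 1:1  a_11=12

6, 12, 8, 15, 13, 18, 12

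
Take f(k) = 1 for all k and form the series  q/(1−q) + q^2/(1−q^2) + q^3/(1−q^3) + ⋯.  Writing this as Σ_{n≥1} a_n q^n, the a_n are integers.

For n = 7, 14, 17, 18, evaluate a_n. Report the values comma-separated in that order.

n=7: 1·7 7·1  f→[1+1]=2
d|14:{1,2,7,14}  Σf=1+1+1+1=4
d|17:{1,17}  Σf=1+1=2
[q^18] f(1)=1,f(2)=1,f(3)=1,f(6)=1,f(9)=1,f(18)=1 ⇒ 6

2, 4, 2, 6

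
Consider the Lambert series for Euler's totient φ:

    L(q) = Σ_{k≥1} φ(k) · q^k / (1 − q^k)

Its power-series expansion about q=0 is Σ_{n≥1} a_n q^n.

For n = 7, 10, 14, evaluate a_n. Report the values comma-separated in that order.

q^7  k|7↦φ(k): 7:6 1:1  a_7=7
n=10: 1·10 2·5 5·2 10·1  φ→[1+1+4+4]=10
d|14:{14,7,2,1}  Σφ=6+6+1+1=14

7, 10, 14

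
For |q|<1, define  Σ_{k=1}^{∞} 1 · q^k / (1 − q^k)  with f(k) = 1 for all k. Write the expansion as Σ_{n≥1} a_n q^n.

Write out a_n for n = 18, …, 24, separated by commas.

6, 2, 6, 4, 4, 2, 8

n=18: 18·1 9·2 6·3 3·6 2·9 1·18  f→[1+1+1+1+1+1]=6
n=19: 19·1 1·19  f→[1+1]=2
[q^20] f(20)=1,f(10)=1,f(5)=1,f(4)=1,f(2)=1,f(1)=1 ⇒ 6
d|21:{1,3,7,21}  Σf=1+1+1+1=4
[q^22] f(22)=1,f(11)=1,f(2)=1,f(1)=1 ⇒ 4
d|23:{23,1}  Σf=1+1=2
n=24: 24·1 12·2 8·3 6·4 4·6 3·8 2·12 1·24  f→[1+1+1+1+1+1+1+1]=8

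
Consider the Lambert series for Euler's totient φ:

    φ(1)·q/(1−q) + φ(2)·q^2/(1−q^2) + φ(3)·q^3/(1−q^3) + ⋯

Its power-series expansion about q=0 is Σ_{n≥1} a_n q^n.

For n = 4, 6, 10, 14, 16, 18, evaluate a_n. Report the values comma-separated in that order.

q^4  k|4↦φ(k): 4:2 2:1 1:1  a_4=4
d|6:{6,3,2,1}  Σφ=2+2+1+1=6
[q^10] φ(1)=1,φ(2)=1,φ(5)=4,φ(10)=4 ⇒ 10
q^14  k|14↦φ(k): 14:6 7:6 2:1 1:1  a_14=14
[q^16] φ(16)=8,φ(8)=4,φ(4)=2,φ(2)=1,φ(1)=1 ⇒ 16
q^18  k|18↦φ(k): 18:6 9:6 6:2 3:2 2:1 1:1  a_18=18

4, 6, 10, 14, 16, 18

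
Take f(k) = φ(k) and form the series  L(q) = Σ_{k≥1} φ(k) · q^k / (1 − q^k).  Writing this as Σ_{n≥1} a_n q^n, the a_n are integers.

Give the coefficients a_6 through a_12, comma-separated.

n=6: 1·6 2·3 3·2 6·1  φ→[1+1+2+2]=6
d|7:{7,1}  Σφ=6+1=7
n=8: 1·8 2·4 4·2 8·1  φ→[1+1+2+4]=8
[q^9] φ(1)=1,φ(3)=2,φ(9)=6 ⇒ 9
q^10  k|10↦φ(k): 10:4 5:4 2:1 1:1  a_10=10
[q^11] φ(1)=1,φ(11)=10 ⇒ 11
[q^12] φ(12)=4,φ(6)=2,φ(4)=2,φ(3)=2,φ(2)=1,φ(1)=1 ⇒ 12

6, 7, 8, 9, 10, 11, 12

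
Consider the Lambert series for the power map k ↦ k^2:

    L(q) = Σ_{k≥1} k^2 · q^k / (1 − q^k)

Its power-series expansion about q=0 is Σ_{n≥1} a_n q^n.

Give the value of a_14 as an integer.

a_14 = 250

n=14: 14·1 7·2 2·7 1·14  f→[196+49+4+1]=250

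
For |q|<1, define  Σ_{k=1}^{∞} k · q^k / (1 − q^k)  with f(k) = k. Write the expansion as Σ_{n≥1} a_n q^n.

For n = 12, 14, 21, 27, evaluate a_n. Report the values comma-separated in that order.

28, 24, 32, 40

n=12: 1·12 2·6 3·4 4·3 6·2 12·1  f→[1+2+3+4+6+12]=28
[q^14] f(1)=1,f(2)=2,f(7)=7,f(14)=14 ⇒ 24
d|21:{21,7,3,1}  Σf=21+7+3+1=32
q^27  k|27↦f(k): 1:1 3:3 9:9 27:27  a_27=40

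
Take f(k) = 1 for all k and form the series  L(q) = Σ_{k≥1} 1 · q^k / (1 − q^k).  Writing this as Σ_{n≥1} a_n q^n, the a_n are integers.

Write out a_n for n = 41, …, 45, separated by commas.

2, 8, 2, 6, 6

[q^41] f(41)=1,f(1)=1 ⇒ 2
d|42:{42,21,14,7,6,3,2,1}  Σf=1+1+1+1+1+1+1+1=8
q^43  k|43↦f(k): 1:1 43:1  a_43=2
d|44:{1,2,4,11,22,44}  Σf=1+1+1+1+1+1=6
[q^45] f(45)=1,f(15)=1,f(9)=1,f(5)=1,f(3)=1,f(1)=1 ⇒ 6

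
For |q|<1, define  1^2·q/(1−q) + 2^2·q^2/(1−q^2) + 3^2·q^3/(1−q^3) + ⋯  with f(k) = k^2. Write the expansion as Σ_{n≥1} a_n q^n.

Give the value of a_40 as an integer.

q^40  k|40↦f(k): 40:1600 20:400 10:100 8:64 5:25 4:16 2:4 1:1  a_40=2210

a_40 = 2210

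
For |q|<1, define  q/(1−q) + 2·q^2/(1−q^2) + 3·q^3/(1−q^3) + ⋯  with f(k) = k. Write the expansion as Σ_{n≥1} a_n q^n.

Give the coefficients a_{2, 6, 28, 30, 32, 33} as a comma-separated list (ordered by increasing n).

[q^2] f(1)=1,f(2)=2 ⇒ 3
[q^6] f(6)=6,f(3)=3,f(2)=2,f(1)=1 ⇒ 12
d|28:{28,14,7,4,2,1}  Σf=28+14+7+4+2+1=56
[q^30] f(30)=30,f(15)=15,f(10)=10,f(6)=6,f(5)=5,f(3)=3,f(2)=2,f(1)=1 ⇒ 72
[q^32] f(32)=32,f(16)=16,f(8)=8,f(4)=4,f(2)=2,f(1)=1 ⇒ 63
n=33: 1·33 3·11 11·3 33·1  f→[1+3+11+33]=48

3, 12, 56, 72, 63, 48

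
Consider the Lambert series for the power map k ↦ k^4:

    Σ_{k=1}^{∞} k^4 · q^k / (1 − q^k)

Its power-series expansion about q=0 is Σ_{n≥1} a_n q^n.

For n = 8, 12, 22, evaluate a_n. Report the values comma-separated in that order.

4369, 22386, 248914

q^8  k|8↦f(k): 8:4096 4:256 2:16 1:1  a_8=4369
[q^12] f(12)=20736,f(6)=1296,f(4)=256,f(3)=81,f(2)=16,f(1)=1 ⇒ 22386
n=22: 1·22 2·11 11·2 22·1  f→[1+16+14641+234256]=248914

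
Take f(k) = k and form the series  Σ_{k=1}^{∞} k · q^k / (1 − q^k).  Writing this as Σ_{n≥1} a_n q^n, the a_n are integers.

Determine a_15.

a_15 = 24

[q^15] f(1)=1,f(3)=3,f(5)=5,f(15)=15 ⇒ 24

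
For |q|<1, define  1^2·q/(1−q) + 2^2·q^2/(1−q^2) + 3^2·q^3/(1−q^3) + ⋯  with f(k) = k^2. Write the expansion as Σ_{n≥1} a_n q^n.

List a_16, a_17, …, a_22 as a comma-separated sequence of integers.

d|16:{1,2,4,8,16}  Σf=1+4+16+64+256=341
[q^17] f(1)=1,f(17)=289 ⇒ 290
d|18:{18,9,6,3,2,1}  Σf=324+81+36+9+4+1=455
q^19  k|19↦f(k): 19:361 1:1  a_19=362
d|20:{1,2,4,5,10,20}  Σf=1+4+16+25+100+400=546
[q^21] f(1)=1,f(3)=9,f(7)=49,f(21)=441 ⇒ 500
[q^22] f(22)=484,f(11)=121,f(2)=4,f(1)=1 ⇒ 610

341, 290, 455, 362, 546, 500, 610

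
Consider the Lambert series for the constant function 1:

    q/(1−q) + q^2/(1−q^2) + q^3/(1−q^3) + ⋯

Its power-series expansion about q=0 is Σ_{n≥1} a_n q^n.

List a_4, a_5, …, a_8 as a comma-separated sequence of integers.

3, 2, 4, 2, 4

[q^4] f(4)=1,f(2)=1,f(1)=1 ⇒ 3
[q^5] f(1)=1,f(5)=1 ⇒ 2
q^6  k|6↦f(k): 6:1 3:1 2:1 1:1  a_6=4
d|7:{1,7}  Σf=1+1=2
q^8  k|8↦f(k): 1:1 2:1 4:1 8:1  a_8=4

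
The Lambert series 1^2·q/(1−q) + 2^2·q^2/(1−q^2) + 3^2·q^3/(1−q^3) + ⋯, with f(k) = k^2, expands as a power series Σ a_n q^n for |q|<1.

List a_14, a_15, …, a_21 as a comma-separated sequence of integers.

250, 260, 341, 290, 455, 362, 546, 500

[q^14] f(14)=196,f(7)=49,f(2)=4,f(1)=1 ⇒ 250
q^15  k|15↦f(k): 15:225 5:25 3:9 1:1  a_15=260
[q^16] f(16)=256,f(8)=64,f(4)=16,f(2)=4,f(1)=1 ⇒ 341
[q^17] f(17)=289,f(1)=1 ⇒ 290
[q^18] f(18)=324,f(9)=81,f(6)=36,f(3)=9,f(2)=4,f(1)=1 ⇒ 455
n=19: 19·1 1·19  f→[361+1]=362
q^20  k|20↦f(k): 1:1 2:4 4:16 5:25 10:100 20:400  a_20=546
q^21  k|21↦f(k): 1:1 3:9 7:49 21:441  a_21=500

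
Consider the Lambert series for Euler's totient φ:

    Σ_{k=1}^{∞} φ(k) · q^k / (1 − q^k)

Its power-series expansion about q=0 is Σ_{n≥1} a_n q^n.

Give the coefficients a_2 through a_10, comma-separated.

[q^2] φ(1)=1,φ(2)=1 ⇒ 2
[q^3] φ(3)=2,φ(1)=1 ⇒ 3
n=4: 4·1 2·2 1·4  φ→[2+1+1]=4
q^5  k|5↦φ(k): 5:4 1:1  a_5=5
[q^6] φ(6)=2,φ(3)=2,φ(2)=1,φ(1)=1 ⇒ 6
[q^7] φ(1)=1,φ(7)=6 ⇒ 7
q^8  k|8↦φ(k): 8:4 4:2 2:1 1:1  a_8=8
n=9: 1·9 3·3 9·1  φ→[1+2+6]=9
[q^10] φ(1)=1,φ(2)=1,φ(5)=4,φ(10)=4 ⇒ 10

2, 3, 4, 5, 6, 7, 8, 9, 10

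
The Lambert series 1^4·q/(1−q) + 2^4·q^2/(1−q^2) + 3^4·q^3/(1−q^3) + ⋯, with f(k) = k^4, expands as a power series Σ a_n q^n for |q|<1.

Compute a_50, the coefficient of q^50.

a_50 = 6651267

n=50: 1·50 2·25 5·10 10·5 25·2 50·1  f→[1+16+625+10000+390625+6250000]=6651267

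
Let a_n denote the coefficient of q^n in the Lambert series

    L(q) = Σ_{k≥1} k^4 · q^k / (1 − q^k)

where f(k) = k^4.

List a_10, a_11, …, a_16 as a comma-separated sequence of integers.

n=10: 10·1 5·2 2·5 1·10  f→[10000+625+16+1]=10642
[q^11] f(11)=14641,f(1)=1 ⇒ 14642
n=12: 12·1 6·2 4·3 3·4 2·6 1·12  f→[20736+1296+256+81+16+1]=22386
d|13:{1,13}  Σf=1+28561=28562
q^14  k|14↦f(k): 14:38416 7:2401 2:16 1:1  a_14=40834
n=15: 15·1 5·3 3·5 1·15  f→[50625+625+81+1]=51332
q^16  k|16↦f(k): 16:65536 8:4096 4:256 2:16 1:1  a_16=69905

10642, 14642, 22386, 28562, 40834, 51332, 69905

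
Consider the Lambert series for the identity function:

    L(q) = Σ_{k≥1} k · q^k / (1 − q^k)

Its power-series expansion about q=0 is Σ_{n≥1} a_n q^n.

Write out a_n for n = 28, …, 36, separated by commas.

q^28  k|28↦f(k): 1:1 2:2 4:4 7:7 14:14 28:28  a_28=56
[q^29] f(29)=29,f(1)=1 ⇒ 30
[q^30] f(1)=1,f(2)=2,f(3)=3,f(5)=5,f(6)=6,f(10)=10,f(15)=15,f(30)=30 ⇒ 72
[q^31] f(1)=1,f(31)=31 ⇒ 32
[q^32] f(1)=1,f(2)=2,f(4)=4,f(8)=8,f(16)=16,f(32)=32 ⇒ 63
q^33  k|33↦f(k): 33:33 11:11 3:3 1:1  a_33=48
q^34  k|34↦f(k): 1:1 2:2 17:17 34:34  a_34=54
[q^35] f(1)=1,f(5)=5,f(7)=7,f(35)=35 ⇒ 48
n=36: 1·36 2·18 3·12 4·9 6·6 9·4 12·3 18·2 36·1  f→[1+2+3+4+6+9+12+18+36]=91

56, 30, 72, 32, 63, 48, 54, 48, 91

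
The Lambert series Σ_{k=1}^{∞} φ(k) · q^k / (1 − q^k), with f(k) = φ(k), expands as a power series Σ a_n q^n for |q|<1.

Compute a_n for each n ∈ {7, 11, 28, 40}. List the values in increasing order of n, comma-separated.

q^7  k|7↦φ(k): 7:6 1:1  a_7=7
q^11  k|11↦φ(k): 11:10 1:1  a_11=11
d|28:{1,2,4,7,14,28}  Σφ=1+1+2+6+6+12=28
q^40  k|40↦φ(k): 40:16 20:8 10:4 8:4 5:4 4:2 2:1 1:1  a_40=40

7, 11, 28, 40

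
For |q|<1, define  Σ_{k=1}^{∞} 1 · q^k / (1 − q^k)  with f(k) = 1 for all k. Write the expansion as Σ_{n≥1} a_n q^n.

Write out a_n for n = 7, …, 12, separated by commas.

2, 4, 3, 4, 2, 6

n=7: 1·7 7·1  f→[1+1]=2
q^8  k|8↦f(k): 8:1 4:1 2:1 1:1  a_8=4
n=9: 1·9 3·3 9·1  f→[1+1+1]=3
n=10: 10·1 5·2 2·5 1·10  f→[1+1+1+1]=4
n=11: 1·11 11·1  f→[1+1]=2
[q^12] f(12)=1,f(6)=1,f(4)=1,f(3)=1,f(2)=1,f(1)=1 ⇒ 6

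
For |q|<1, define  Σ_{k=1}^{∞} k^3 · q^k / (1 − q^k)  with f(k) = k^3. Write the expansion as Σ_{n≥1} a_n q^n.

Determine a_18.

d|18:{1,2,3,6,9,18}  Σf=1+8+27+216+729+5832=6813

a_18 = 6813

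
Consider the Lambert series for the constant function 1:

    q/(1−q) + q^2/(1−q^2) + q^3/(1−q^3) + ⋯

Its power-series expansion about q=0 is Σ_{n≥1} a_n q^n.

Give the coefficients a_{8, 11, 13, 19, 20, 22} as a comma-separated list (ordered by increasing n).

[q^8] f(8)=1,f(4)=1,f(2)=1,f(1)=1 ⇒ 4
[q^11] f(11)=1,f(1)=1 ⇒ 2
[q^13] f(13)=1,f(1)=1 ⇒ 2
[q^19] f(1)=1,f(19)=1 ⇒ 2
[q^20] f(20)=1,f(10)=1,f(5)=1,f(4)=1,f(2)=1,f(1)=1 ⇒ 6
d|22:{1,2,11,22}  Σf=1+1+1+1=4

4, 2, 2, 2, 6, 4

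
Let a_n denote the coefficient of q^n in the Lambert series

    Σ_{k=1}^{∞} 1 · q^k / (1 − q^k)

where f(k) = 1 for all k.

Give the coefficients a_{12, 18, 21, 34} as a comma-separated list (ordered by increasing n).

6, 6, 4, 4

q^12  k|12↦f(k): 12:1 6:1 4:1 3:1 2:1 1:1  a_12=6
[q^18] f(18)=1,f(9)=1,f(6)=1,f(3)=1,f(2)=1,f(1)=1 ⇒ 6
q^21  k|21↦f(k): 1:1 3:1 7:1 21:1  a_21=4
q^34  k|34↦f(k): 1:1 2:1 17:1 34:1  a_34=4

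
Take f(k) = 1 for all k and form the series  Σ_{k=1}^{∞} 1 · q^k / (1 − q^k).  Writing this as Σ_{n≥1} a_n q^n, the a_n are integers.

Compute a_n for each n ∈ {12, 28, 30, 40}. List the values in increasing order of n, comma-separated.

6, 6, 8, 8

[q^12] f(12)=1,f(6)=1,f(4)=1,f(3)=1,f(2)=1,f(1)=1 ⇒ 6
[q^28] f(28)=1,f(14)=1,f(7)=1,f(4)=1,f(2)=1,f(1)=1 ⇒ 6
[q^30] f(1)=1,f(2)=1,f(3)=1,f(5)=1,f(6)=1,f(10)=1,f(15)=1,f(30)=1 ⇒ 8
n=40: 1·40 2·20 4·10 5·8 8·5 10·4 20·2 40·1  f→[1+1+1+1+1+1+1+1]=8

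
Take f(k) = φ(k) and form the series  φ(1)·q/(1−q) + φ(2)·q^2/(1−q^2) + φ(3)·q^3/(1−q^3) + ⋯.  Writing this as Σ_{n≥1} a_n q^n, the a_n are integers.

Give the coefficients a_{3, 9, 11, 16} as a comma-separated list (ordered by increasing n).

q^3  k|3↦φ(k): 1:1 3:2  a_3=3
q^9  k|9↦φ(k): 1:1 3:2 9:6  a_9=9
d|11:{11,1}  Σφ=10+1=11
[q^16] φ(16)=8,φ(8)=4,φ(4)=2,φ(2)=1,φ(1)=1 ⇒ 16

3, 9, 11, 16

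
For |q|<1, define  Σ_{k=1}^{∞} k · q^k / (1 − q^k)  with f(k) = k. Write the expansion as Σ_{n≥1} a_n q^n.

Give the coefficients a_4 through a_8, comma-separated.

7, 6, 12, 8, 15

[q^4] f(4)=4,f(2)=2,f(1)=1 ⇒ 7
[q^5] f(1)=1,f(5)=5 ⇒ 6
[q^6] f(1)=1,f(2)=2,f(3)=3,f(6)=6 ⇒ 12
n=7: 1·7 7·1  f→[1+7]=8
n=8: 1·8 2·4 4·2 8·1  f→[1+2+4+8]=15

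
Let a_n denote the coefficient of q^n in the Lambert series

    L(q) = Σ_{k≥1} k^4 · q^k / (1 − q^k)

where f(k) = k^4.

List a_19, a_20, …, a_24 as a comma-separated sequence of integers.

n=19: 19·1 1·19  f→[130321+1]=130322
n=20: 20·1 10·2 5·4 4·5 2·10 1·20  f→[160000+10000+625+256+16+1]=170898
q^21  k|21↦f(k): 21:194481 7:2401 3:81 1:1  a_21=196964
d|22:{22,11,2,1}  Σf=234256+14641+16+1=248914
q^23  k|23↦f(k): 23:279841 1:1  a_23=279842
n=24: 24·1 12·2 8·3 6·4 4·6 3·8 2·12 1·24  f→[331776+20736+4096+1296+256+81+16+1]=358258

130322, 170898, 196964, 248914, 279842, 358258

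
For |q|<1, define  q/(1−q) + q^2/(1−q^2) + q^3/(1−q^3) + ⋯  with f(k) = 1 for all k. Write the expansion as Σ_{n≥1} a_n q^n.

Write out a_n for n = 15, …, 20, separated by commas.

4, 5, 2, 6, 2, 6

q^15  k|15↦f(k): 1:1 3:1 5:1 15:1  a_15=4
d|16:{16,8,4,2,1}  Σf=1+1+1+1+1=5
d|17:{1,17}  Σf=1+1=2
d|18:{18,9,6,3,2,1}  Σf=1+1+1+1+1+1=6
[q^19] f(19)=1,f(1)=1 ⇒ 2
[q^20] f(1)=1,f(2)=1,f(4)=1,f(5)=1,f(10)=1,f(20)=1 ⇒ 6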